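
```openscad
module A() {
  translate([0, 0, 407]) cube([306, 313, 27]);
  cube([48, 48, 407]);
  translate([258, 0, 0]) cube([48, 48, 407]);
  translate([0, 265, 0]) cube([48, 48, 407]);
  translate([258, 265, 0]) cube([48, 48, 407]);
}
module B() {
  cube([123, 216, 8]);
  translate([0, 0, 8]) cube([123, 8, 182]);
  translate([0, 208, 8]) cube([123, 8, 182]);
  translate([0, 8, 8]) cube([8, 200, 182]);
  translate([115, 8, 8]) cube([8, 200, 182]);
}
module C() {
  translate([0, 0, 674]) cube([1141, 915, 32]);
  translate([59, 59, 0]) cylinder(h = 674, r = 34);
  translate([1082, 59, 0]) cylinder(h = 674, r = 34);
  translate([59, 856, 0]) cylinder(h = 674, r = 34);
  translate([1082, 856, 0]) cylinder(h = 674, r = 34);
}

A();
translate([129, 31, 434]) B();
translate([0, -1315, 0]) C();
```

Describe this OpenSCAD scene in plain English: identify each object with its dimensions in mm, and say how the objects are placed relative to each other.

A is a four-legged stool. The seat is a 306×313×27 mm slab whose top surface is at z = 434 mm; four square legs, each 48×48 mm in cross-section, run from the floor (z = 0) to the underside of the seat, each flush with a corner of the seat.

B is an open storage box with external size 123×216×190 mm and wall thickness 8 mm (the base is also 8 mm thick). The base covers the whole footprint; the four walls stand on the base, with the y-facing walls full-width and the x-facing walls fitting between their inner faces.

C is a table: top 1141 mm (x) × 915 mm (y), 32 mm thick, upper face at z = 706 mm, on four round legs of 68 mm diameter, each leg's bounding box inset 25 mm from the nearest pair of top edges, running from z = 0 to the bottom of the top.

The open box is on top of the stool. The table is on the floor beside the stool on its −y side.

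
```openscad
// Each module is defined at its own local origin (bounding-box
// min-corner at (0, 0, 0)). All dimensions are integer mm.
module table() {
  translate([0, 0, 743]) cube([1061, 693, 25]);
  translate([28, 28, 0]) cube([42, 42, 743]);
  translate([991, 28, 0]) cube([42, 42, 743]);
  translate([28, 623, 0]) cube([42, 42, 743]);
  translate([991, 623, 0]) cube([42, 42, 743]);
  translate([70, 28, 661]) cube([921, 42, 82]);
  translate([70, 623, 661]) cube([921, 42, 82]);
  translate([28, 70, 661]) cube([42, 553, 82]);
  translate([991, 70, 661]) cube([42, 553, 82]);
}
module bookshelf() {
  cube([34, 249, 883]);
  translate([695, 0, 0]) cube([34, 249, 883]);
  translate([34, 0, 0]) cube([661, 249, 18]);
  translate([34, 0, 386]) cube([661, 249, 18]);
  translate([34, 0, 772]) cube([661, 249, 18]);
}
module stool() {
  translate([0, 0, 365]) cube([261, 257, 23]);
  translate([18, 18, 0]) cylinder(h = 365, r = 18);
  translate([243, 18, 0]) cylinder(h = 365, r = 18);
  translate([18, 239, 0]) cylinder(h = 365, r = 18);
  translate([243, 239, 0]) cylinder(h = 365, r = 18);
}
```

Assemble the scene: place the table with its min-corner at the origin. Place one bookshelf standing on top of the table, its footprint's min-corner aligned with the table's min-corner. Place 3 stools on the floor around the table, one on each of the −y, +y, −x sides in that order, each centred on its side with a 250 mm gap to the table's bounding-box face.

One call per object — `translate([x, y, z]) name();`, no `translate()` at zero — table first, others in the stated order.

table();
translate([0, 0, 768]) bookshelf();
translate([400, -507, 0]) stool();
translate([400, 943, 0]) stool();
translate([-511, 218, 0]) stool();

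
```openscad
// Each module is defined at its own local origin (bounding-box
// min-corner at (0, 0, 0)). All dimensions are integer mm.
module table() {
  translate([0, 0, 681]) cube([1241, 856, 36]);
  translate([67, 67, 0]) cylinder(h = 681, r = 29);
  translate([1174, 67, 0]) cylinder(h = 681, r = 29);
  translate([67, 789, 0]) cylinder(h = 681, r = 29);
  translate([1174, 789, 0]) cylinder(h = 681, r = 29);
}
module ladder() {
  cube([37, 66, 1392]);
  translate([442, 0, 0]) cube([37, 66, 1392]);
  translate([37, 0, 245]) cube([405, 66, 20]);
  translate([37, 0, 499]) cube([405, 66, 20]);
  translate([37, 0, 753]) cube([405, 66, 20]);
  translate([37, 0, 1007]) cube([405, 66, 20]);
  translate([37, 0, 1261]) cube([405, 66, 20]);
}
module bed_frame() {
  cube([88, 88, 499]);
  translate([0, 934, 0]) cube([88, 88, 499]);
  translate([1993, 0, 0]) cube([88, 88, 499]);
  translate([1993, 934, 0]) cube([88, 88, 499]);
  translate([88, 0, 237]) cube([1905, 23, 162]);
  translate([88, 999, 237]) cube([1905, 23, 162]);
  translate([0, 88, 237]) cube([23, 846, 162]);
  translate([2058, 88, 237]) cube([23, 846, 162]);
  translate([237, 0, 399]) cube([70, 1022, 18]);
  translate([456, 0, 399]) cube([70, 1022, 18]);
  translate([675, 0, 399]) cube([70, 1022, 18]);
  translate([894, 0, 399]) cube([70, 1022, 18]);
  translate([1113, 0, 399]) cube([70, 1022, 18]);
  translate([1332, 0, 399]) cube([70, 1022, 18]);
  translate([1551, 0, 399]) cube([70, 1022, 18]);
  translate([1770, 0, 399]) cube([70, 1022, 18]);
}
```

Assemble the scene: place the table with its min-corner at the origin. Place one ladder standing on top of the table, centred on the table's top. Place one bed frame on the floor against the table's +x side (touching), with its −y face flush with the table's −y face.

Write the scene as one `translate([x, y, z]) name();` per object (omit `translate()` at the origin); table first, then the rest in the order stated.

table();
translate([381, 395, 717]) ladder();
translate([1241, 0, 0]) bed_frame();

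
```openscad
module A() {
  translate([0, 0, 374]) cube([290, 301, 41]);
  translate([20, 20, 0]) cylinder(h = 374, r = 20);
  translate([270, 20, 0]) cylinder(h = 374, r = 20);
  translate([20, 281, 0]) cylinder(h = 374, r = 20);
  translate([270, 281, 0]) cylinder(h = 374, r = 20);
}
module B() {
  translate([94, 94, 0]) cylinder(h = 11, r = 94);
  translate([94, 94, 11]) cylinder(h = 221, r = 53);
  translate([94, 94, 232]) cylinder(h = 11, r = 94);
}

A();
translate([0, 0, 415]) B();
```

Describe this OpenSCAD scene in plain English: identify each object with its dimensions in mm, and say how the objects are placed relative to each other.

A is a four-legged stool. The seat is 290×301 mm, 41 mm thick, top at z = 415 mm. It stands on four round legs, each 40 mm in diameter, from z = 0 to the seat underside, each leg's axis is inset half a diameter from the nearest pair of seat edges (so the leg's bounding box is flush with the corner).

B is a spool: two coaxial disc flanges of radius 94 mm and thickness 11 mm, joined by a core cylinder of radius 53 mm and height 221 mm. The lower flange rests on z = 0 and the three cylinders share a vertical axis.

The spool is on top of the stool.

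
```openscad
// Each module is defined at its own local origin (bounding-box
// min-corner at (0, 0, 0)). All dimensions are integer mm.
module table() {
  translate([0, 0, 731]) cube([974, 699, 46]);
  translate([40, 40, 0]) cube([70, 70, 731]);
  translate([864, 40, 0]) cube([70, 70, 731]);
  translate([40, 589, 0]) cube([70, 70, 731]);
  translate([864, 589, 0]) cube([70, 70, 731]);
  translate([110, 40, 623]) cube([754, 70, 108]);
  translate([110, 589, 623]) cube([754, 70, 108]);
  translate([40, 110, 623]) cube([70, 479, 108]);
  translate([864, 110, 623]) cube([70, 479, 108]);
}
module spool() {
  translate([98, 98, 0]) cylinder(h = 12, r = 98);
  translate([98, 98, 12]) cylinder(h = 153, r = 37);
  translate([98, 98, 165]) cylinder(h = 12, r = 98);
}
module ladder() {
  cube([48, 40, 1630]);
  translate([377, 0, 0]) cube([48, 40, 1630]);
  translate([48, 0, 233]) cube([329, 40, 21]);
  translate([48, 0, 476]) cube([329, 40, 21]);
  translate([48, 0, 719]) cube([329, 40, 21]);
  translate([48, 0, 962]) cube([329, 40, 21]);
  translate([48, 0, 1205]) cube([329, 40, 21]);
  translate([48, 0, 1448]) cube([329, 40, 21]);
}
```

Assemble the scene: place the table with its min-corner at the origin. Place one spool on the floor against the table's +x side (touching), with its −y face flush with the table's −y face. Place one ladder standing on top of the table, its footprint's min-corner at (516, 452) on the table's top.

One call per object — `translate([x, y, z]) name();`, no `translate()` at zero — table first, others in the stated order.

table();
translate([974, 0, 0]) spool();
translate([516, 452, 777]) ladder();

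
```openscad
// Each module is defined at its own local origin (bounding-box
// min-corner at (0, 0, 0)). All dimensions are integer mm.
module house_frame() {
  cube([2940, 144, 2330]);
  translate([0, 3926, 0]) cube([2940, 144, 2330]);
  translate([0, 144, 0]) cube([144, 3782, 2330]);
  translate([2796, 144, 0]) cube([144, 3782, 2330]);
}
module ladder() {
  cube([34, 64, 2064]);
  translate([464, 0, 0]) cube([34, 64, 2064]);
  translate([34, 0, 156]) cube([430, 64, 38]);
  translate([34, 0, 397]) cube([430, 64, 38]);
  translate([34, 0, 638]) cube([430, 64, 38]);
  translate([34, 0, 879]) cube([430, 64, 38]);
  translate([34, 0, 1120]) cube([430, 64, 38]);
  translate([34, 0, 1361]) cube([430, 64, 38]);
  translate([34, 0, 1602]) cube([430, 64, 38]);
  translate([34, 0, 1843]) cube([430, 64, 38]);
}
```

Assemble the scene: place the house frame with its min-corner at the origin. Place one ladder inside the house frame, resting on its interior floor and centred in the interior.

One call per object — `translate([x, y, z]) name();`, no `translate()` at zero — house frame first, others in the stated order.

house_frame();
translate([1221, 2003, 0]) ladder();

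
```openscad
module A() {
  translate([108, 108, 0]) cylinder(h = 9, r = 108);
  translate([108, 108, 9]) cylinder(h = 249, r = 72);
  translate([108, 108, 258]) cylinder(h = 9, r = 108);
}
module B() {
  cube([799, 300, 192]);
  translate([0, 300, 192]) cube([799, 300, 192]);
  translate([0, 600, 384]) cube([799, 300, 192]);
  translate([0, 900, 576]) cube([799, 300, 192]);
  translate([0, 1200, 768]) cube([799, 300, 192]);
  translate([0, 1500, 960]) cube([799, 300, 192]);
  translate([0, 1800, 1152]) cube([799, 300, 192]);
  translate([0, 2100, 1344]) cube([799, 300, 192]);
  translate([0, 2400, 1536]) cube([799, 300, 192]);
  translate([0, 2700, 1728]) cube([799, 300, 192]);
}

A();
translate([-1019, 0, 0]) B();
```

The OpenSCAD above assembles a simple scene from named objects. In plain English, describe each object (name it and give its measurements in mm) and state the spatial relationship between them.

A is a spool: two coaxial disc flanges of radius 108 mm and thickness 9 mm, joined by a core cylinder of radius 72 mm and height 249 mm. The lower flange rests on z = 0 and the three cylinders share a vertical axis.

B is a run of 10 identical solid stair steps. Each tread is 799×300 mm and each step block is 192 mm high. Step 1 rests on the floor; step k is offset from step 1 by (k−1)×300 mm in y and (k−1)×192 mm in z.

The staircase is on the floor beside the spool on its −x side.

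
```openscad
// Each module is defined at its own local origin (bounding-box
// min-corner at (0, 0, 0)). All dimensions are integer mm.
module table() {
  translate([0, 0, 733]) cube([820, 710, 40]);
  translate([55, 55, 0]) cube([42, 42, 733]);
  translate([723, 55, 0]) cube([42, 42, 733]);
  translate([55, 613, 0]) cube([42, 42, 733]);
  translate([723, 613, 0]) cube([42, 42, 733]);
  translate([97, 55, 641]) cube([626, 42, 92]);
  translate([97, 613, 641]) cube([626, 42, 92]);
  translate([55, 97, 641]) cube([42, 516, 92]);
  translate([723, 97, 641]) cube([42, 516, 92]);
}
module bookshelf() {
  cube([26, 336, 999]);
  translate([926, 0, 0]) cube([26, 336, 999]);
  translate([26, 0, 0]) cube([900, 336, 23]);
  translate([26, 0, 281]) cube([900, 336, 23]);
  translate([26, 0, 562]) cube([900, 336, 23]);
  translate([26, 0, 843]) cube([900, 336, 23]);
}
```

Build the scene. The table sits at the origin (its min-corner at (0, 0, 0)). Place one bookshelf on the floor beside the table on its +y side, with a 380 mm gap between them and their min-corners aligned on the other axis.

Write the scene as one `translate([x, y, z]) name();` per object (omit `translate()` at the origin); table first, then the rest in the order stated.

table();
translate([0, 1090, 0]) bookshelf();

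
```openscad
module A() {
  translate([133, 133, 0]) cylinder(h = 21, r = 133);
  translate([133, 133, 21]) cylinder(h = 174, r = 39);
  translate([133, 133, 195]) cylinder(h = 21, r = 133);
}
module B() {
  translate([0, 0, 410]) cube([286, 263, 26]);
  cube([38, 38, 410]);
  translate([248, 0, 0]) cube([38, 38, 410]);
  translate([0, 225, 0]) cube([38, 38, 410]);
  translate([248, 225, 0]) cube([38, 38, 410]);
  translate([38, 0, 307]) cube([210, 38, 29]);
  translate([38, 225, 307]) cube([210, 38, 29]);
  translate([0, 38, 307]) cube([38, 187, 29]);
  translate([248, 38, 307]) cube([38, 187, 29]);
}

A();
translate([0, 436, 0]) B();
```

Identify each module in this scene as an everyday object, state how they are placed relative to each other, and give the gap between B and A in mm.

The stool's nearest face is 170 mm from the spool's +y face.

A is a spool. B is a stool. The stool is on the floor beside the spool on its +y side. The gap between the stool and the spool is 170 mm.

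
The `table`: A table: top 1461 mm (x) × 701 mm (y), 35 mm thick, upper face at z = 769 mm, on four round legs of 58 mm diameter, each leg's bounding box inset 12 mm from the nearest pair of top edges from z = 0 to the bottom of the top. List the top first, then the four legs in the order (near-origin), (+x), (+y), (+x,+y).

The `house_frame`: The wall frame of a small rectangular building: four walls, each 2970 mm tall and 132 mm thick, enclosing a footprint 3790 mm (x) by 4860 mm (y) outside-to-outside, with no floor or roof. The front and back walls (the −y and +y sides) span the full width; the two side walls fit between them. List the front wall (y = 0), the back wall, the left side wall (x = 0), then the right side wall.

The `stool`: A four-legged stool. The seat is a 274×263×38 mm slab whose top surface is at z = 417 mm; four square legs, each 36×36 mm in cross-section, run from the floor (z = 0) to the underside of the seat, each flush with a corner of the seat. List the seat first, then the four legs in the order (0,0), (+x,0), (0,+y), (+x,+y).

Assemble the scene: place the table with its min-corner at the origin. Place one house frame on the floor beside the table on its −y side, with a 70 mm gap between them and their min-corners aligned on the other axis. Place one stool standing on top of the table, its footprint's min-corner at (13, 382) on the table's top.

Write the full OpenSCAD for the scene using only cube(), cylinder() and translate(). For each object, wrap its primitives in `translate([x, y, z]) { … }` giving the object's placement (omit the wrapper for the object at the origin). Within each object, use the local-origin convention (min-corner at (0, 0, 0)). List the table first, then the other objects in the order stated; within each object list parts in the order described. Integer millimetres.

translate([0, 0, 734]) cube([1461, 701, 35]);
translate([41, 41, 0]) cylinder(h = 734, r = 29);
translate([1420, 41, 0]) cylinder(h = 734, r = 29);
translate([41, 660, 0]) cylinder(h = 734, r = 29);
translate([1420, 660, 0]) cylinder(h = 734, r = 29);
translate([0, -4930, 0]) {
  cube([3790, 132, 2970]);
  translate([0, 4728, 0]) cube([3790, 132, 2970]);
  translate([0, 132, 0]) cube([132, 4596, 2970]);
  translate([3658, 132, 0]) cube([132, 4596, 2970]);
}
translate([13, 382, 769]) {
  translate([0, 0, 379]) cube([274, 263, 38]);
  cube([36, 36, 379]);
  translate([238, 0, 0]) cube([36, 36, 379]);
  translate([0, 227, 0]) cube([36, 36, 379]);
  translate([238, 227, 0]) cube([36, 36, 379]);
}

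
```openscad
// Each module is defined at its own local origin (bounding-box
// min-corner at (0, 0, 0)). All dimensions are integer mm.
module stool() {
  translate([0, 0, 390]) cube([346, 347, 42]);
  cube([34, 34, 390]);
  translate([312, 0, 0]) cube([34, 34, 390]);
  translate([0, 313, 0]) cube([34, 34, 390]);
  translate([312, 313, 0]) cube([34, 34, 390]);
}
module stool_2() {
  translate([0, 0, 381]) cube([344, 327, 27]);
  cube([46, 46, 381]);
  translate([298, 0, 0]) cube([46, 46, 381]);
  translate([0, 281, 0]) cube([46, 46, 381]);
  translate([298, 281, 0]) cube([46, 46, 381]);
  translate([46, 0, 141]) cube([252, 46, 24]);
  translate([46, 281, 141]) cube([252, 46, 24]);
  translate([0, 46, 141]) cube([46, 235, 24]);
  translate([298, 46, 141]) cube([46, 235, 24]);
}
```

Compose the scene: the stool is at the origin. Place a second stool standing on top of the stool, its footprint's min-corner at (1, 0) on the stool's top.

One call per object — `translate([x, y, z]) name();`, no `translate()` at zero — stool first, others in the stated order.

stool();
translate([1, 0, 432]) stool_2();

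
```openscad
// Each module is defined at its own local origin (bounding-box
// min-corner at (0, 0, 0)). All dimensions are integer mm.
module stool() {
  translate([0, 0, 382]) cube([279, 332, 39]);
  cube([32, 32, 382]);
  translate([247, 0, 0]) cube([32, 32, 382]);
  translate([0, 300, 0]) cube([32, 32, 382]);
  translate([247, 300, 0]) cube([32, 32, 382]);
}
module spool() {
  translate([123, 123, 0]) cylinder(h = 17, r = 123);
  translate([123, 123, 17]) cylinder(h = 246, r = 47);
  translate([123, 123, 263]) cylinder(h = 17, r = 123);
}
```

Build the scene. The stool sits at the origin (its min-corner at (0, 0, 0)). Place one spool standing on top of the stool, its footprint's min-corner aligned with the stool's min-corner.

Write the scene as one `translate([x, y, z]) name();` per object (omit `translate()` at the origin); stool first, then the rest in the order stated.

stool();
translate([0, 0, 421]) spool();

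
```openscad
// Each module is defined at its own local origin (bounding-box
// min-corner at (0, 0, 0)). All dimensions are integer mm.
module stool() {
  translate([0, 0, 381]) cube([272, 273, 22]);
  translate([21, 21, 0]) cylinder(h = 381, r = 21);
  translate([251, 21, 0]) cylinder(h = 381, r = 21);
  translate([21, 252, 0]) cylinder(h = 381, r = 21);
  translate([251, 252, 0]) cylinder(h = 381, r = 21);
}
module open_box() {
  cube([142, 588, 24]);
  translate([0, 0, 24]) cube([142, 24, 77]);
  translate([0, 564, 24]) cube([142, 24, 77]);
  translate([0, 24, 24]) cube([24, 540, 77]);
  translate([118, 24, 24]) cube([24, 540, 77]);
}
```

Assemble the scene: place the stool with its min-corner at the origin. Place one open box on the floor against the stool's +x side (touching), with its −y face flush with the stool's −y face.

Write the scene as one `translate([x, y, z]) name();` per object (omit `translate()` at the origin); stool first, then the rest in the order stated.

stool();
translate([272, 0, 0]) open_box();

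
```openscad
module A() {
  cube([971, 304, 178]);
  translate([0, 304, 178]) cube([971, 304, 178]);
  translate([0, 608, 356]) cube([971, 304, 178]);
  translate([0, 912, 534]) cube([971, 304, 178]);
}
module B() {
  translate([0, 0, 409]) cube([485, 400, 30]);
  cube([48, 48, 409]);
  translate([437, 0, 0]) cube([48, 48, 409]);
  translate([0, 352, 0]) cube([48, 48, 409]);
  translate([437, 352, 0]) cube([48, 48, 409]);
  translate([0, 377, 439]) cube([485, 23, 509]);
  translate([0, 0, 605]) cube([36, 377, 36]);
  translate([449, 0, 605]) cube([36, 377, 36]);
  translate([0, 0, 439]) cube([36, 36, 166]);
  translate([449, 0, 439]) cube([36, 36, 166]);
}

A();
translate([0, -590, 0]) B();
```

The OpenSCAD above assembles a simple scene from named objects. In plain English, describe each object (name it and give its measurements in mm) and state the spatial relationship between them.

A is a run of 4 identical solid stair steps. Each tread is 971×304 mm and each step block is 178 mm high. Step 1 rests on the floor; step k is offset from step 1 by (k−1)×304 mm in y and (k−1)×178 mm in z.

B is a chair: 485×400 mm seat, 30 mm thick, top at z = 439 mm, on four 48 mm square corner legs flush with the seat edges. A 23 mm thick backrest slab spans the full seat width, extending 509 mm above the seat top, its back face flush with the seat's +y edge. Two armrests of 36×36 mm section run along each side from the seat's front edge to the front of the backrest, top faces 202 mm above the seat top and outer faces flush with the seat's x-edges; a 36×36 mm post under the front of each armrest stands on the seat at the front corner.

The chair is on the floor beside the staircase on its −y side.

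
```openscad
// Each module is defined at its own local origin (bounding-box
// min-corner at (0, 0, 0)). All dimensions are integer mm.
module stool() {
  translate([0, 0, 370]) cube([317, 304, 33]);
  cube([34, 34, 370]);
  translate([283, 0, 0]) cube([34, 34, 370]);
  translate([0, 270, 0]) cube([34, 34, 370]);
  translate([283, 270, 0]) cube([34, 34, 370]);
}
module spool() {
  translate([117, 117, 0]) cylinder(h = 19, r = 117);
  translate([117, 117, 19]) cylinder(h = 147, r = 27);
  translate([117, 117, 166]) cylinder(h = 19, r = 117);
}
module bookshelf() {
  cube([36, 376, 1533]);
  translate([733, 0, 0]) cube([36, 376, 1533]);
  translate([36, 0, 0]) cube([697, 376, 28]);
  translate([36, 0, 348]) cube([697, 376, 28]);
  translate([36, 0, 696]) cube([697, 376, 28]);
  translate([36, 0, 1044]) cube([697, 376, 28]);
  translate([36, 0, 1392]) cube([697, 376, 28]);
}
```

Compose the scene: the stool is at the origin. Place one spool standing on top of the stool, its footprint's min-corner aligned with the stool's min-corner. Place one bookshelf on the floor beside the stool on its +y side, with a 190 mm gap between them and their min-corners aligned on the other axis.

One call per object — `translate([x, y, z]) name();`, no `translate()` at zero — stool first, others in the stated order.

stool();
translate([0, 0, 403]) spool();
translate([0, 494, 0]) bookshelf();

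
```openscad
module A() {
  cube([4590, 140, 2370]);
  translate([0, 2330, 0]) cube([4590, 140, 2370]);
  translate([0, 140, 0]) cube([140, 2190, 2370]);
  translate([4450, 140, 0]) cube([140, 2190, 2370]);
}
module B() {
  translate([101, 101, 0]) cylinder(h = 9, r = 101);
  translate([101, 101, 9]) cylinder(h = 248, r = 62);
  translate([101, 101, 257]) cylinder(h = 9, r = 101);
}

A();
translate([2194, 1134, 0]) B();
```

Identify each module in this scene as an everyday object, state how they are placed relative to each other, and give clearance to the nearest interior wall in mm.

Clearances: x = 2054, y = 994; minimum 994 mm.

A is a house frame. B is a spool. The spool sits inside the house frame, centred. The clearance to the nearest interior wall is 994 mm.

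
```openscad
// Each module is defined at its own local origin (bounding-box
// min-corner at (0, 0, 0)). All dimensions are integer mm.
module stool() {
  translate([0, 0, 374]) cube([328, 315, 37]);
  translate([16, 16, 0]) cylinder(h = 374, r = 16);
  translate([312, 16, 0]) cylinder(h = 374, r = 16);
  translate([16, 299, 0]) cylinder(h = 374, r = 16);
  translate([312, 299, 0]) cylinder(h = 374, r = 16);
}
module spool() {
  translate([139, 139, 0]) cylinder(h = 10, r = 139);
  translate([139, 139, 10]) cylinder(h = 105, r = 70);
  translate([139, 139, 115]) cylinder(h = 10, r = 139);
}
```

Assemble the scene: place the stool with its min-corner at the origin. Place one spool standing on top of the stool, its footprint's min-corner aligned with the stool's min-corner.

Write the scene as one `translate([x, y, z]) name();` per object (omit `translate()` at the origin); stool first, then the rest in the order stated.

stool();
translate([0, 0, 411]) spool();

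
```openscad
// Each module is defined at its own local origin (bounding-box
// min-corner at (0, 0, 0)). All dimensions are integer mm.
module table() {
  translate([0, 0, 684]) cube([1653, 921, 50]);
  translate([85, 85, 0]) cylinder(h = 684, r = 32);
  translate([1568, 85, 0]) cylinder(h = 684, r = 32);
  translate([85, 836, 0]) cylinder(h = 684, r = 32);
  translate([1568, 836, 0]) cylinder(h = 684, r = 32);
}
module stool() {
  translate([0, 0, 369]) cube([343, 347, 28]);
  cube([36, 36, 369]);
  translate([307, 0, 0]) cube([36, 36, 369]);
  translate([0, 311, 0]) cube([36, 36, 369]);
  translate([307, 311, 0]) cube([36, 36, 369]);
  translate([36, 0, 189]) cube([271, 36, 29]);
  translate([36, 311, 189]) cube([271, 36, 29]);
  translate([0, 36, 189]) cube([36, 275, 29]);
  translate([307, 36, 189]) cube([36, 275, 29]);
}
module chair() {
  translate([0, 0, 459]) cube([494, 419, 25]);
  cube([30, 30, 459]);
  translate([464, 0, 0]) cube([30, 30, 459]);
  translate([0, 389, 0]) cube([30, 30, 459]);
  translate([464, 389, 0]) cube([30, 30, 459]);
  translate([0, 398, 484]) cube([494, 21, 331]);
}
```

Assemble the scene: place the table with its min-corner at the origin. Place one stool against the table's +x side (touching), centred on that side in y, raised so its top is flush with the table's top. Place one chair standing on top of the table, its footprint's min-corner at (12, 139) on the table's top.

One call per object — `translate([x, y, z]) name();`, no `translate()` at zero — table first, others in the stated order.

table();
translate([1653, 287, 337]) stool();
translate([12, 139, 734]) chair();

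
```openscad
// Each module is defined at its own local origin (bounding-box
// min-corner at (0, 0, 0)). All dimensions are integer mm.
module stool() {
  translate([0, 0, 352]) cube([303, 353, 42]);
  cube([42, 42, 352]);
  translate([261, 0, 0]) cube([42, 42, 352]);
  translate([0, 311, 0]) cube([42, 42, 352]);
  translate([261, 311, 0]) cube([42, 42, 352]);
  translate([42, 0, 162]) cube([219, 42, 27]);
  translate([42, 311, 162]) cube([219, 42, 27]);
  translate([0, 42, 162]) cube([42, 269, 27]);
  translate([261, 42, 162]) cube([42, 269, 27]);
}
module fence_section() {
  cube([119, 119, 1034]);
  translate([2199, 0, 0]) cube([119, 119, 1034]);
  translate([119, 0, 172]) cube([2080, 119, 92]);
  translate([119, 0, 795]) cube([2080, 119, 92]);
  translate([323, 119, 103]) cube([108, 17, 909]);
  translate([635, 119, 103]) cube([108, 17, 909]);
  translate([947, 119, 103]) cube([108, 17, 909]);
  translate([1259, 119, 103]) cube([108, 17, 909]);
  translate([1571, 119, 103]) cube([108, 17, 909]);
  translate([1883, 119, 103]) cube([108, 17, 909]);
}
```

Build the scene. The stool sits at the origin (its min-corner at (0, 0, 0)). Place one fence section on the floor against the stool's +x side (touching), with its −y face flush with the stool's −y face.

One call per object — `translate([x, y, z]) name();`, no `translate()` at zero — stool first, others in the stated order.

stool();
translate([303, 0, 0]) fence_section();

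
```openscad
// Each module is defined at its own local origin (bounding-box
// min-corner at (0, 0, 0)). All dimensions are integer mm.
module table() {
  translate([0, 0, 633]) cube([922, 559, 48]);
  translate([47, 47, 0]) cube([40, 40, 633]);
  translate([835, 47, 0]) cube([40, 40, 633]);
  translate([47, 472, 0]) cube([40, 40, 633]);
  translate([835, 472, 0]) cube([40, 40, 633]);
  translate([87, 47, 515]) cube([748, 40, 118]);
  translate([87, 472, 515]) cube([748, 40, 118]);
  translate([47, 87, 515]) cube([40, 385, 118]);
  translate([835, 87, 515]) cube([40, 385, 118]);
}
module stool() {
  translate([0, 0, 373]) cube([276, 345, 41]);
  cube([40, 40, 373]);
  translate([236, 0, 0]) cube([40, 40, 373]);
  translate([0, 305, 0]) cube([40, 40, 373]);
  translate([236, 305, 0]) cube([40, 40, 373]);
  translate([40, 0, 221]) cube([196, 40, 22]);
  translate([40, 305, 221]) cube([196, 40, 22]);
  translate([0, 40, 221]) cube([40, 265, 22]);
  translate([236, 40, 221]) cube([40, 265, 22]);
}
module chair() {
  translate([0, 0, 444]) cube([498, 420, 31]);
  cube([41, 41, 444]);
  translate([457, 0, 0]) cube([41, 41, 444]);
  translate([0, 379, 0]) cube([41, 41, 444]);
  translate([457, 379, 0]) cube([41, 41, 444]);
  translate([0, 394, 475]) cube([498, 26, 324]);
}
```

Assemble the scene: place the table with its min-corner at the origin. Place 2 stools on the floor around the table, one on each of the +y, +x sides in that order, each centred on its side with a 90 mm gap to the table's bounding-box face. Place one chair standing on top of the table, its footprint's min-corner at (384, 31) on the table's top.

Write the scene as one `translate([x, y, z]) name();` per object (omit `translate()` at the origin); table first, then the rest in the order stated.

table();
translate([323, 649, 0]) stool();
translate([1012, 107, 0]) stool();
translate([384, 31, 681]) chair();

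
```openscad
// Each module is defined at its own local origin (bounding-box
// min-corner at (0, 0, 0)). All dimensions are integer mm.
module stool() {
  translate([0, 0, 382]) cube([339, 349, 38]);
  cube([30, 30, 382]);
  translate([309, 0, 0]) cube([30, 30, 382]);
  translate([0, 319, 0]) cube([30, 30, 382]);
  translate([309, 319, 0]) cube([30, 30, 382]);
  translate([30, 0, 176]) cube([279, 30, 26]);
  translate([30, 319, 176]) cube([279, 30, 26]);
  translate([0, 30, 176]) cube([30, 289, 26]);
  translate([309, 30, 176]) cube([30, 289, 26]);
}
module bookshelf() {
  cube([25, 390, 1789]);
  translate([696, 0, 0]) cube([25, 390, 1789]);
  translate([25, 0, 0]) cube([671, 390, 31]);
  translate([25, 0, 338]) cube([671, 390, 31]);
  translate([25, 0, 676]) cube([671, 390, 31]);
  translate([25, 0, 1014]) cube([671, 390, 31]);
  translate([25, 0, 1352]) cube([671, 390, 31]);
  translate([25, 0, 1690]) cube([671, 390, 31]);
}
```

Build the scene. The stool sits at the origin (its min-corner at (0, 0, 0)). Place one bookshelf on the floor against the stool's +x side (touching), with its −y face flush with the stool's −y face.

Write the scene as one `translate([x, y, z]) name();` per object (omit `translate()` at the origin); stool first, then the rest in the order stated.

stool();
translate([339, 0, 0]) bookshelf();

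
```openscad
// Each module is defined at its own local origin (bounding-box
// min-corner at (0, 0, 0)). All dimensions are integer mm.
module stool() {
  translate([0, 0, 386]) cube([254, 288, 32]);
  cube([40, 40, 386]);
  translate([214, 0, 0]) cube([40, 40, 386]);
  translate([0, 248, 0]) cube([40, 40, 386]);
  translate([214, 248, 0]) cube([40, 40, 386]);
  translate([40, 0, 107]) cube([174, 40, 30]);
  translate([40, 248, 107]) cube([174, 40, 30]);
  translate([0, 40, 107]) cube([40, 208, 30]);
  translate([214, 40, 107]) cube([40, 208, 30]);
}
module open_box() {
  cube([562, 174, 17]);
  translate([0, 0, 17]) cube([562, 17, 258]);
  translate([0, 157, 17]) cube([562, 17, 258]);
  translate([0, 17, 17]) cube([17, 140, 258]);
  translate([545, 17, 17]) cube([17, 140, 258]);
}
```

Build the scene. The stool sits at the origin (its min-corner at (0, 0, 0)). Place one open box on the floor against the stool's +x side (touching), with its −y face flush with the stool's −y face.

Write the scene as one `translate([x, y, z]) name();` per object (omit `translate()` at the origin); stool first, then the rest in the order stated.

stool();
translate([254, 0, 0]) open_box();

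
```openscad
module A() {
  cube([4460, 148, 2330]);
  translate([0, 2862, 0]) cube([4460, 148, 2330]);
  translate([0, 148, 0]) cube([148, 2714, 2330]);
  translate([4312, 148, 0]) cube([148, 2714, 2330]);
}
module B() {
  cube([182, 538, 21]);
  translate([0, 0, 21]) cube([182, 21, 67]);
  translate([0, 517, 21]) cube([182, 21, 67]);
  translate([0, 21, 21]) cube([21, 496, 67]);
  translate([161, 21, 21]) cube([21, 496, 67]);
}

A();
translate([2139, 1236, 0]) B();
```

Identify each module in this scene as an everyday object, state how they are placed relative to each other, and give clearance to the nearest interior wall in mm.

A is a house frame. B is an open box. The open box sits inside the house frame, centred. The clearance to the nearest interior wall is 1088 mm.

Clearances: x = 1991, y = 1088; minimum 1088 mm.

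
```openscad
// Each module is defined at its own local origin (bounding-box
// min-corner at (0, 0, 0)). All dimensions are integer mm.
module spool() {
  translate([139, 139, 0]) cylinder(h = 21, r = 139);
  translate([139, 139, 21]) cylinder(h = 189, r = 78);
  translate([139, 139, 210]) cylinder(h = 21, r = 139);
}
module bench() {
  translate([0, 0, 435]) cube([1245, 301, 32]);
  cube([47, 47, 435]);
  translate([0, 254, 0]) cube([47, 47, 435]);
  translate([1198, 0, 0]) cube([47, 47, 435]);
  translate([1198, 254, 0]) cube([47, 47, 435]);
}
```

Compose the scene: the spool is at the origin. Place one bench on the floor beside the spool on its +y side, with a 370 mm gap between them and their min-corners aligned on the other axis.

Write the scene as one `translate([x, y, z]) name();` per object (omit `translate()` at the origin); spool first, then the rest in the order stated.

spool();
translate([0, 648, 0]) bench();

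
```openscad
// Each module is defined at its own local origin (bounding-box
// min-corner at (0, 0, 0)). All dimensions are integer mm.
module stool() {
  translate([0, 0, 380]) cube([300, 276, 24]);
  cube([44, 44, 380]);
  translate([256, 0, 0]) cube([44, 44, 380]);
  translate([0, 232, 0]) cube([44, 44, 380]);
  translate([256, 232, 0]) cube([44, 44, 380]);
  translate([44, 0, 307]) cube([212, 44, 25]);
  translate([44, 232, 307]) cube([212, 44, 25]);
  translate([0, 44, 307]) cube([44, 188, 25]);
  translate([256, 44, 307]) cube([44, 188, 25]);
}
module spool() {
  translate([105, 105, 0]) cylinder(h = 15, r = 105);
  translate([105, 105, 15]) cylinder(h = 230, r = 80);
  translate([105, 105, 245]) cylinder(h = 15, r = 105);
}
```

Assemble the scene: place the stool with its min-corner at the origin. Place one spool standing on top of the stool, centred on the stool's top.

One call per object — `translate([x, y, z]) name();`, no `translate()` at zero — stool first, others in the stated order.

stool();
translate([45, 33, 404]) spool();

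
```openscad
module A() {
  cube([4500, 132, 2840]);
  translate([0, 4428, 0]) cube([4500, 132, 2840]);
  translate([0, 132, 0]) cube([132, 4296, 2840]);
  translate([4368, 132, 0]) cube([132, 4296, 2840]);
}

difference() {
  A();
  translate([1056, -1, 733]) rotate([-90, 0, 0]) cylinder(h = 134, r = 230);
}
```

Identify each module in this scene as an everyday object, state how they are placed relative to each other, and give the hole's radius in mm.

A is a house frame. The house frame has a circular hole through its front wall. The hole's radius is 230 mm.

The subtracted cylinder has r = 230 mm.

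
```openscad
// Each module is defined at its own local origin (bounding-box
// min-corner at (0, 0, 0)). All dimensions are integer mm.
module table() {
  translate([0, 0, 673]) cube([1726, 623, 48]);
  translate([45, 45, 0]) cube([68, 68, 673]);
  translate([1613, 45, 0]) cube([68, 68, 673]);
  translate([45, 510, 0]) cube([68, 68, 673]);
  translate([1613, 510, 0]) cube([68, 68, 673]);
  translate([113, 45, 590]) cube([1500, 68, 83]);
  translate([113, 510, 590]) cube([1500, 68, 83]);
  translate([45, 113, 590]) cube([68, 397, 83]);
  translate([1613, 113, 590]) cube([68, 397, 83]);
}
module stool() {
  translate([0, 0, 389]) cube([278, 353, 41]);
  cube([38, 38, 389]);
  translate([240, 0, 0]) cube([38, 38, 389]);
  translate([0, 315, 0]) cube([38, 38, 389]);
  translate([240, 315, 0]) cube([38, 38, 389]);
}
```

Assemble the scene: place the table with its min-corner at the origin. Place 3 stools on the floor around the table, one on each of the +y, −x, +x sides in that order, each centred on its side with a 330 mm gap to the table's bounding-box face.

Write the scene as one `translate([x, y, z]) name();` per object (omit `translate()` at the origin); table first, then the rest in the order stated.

table();
translate([724, 953, 0]) stool();
translate([-608, 135, 0]) stool();
translate([2056, 135, 0]) stool();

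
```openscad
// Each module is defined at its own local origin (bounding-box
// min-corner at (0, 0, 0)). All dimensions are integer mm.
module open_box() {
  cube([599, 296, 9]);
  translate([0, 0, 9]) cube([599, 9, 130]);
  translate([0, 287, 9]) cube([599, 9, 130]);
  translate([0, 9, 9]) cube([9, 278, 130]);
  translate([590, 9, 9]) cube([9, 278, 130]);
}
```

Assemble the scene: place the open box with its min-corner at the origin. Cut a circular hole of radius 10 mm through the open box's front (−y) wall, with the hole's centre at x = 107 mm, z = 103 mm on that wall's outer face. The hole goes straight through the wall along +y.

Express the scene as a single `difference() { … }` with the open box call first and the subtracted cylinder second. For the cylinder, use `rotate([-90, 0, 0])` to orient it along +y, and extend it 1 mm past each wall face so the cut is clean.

difference() {
  open_box();
  translate([107, -1, 103]) rotate([-90, 0, 0]) cylinder(h = 11, r = 10);
}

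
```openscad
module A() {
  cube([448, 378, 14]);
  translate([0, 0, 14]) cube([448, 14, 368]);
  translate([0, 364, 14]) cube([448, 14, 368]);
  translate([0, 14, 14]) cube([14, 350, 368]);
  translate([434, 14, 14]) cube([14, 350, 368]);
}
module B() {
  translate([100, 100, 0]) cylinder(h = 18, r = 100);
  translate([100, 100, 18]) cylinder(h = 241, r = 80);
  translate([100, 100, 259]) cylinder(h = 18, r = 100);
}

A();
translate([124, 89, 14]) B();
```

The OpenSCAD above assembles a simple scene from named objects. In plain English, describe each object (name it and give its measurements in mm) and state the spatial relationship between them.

A is an open storage box with external size 448×378×382 mm and wall thickness 14 mm (the base is also 14 mm thick). The base covers the whole footprint; the four walls stand on the base, with the y-facing walls full-width and the x-facing walls fitting between their inner faces.

B is a spool: two coaxial disc flanges of radius 100 mm and thickness 18 mm, joined by a core cylinder of radius 80 mm and height 241 mm. The lower flange rests on z = 0 and the three cylinders share a vertical axis.

The spool sits inside the open box, centred.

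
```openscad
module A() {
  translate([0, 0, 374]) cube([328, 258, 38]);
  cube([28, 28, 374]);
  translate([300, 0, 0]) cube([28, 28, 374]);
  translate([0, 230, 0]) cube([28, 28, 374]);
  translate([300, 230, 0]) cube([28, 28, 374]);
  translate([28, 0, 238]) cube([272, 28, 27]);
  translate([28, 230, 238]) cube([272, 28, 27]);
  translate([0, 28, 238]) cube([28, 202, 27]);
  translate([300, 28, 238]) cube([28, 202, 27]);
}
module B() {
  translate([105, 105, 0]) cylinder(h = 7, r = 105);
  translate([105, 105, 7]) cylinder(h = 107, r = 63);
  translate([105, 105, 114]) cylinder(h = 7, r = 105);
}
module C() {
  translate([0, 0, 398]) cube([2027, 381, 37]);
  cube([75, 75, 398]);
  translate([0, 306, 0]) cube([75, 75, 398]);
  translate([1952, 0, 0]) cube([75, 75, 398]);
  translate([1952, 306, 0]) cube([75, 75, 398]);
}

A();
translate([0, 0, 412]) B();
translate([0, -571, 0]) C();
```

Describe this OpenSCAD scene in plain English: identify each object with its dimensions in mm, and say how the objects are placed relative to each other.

A is a four-legged stool. The seat is 328×258 mm, 38 mm thick, top at z = 412 mm. It stands on four square legs, each 28×28 mm in cross-section, from z = 0 to the seat underside, each flush with a corner of the seat. Four stretchers, 28 mm wide and 27 mm tall, connect adjacent legs with their undersides at z = 238 mm, each running between the inner faces of the legs it joins and aligned with the legs' outer faces on the other axis.

B is a spool: two coaxial disc flanges of radius 105 mm and thickness 7 mm, joined by a core cylinder of radius 63 mm and height 107 mm. The lower flange rests on z = 0 and the three cylinders share a vertical axis.

C is a long wooden bench with a 2027 mm (x) × 381 mm (y) seat, 37 mm thick, its top surface 435 mm above the floor. Four 75 mm square legs at the seat corners, flush with the edges, run from z = 0 to the seat underside.

The spool is on top of the stool. The bench is on the floor beside the stool on its −y side.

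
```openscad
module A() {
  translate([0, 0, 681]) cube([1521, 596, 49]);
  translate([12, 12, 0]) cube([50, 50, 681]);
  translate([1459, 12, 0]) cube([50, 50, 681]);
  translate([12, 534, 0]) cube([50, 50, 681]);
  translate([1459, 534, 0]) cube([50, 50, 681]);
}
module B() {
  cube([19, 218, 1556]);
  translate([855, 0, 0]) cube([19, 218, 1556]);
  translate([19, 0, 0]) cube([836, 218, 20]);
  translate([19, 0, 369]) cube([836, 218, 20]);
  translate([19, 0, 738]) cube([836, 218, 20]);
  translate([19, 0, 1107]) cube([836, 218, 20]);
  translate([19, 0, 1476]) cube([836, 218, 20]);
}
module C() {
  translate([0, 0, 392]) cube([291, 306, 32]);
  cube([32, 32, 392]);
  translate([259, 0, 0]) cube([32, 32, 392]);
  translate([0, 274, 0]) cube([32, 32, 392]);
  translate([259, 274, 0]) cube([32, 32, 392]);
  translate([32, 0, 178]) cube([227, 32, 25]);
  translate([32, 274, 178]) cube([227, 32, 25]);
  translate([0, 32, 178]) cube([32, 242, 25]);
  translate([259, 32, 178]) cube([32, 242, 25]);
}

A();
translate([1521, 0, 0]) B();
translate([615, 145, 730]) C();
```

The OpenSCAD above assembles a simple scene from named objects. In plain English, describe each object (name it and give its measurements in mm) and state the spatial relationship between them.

A is a rectangular dining table. The top is 1521×596×49 mm with its upper surface at z = 730 mm. It stands on four 50×50 mm square legs, each inset 12 mm from the nearest pair of top edges, running from the floor to the underside of the top.

B is a bookshelf 874 mm wide overall, 218 mm deep and 1556 mm tall. The two sides are 19 mm thick vertical panels. 5 horizontal shelves of 20 mm thickness span between the inner faces of the sides; the lowest shelf sits on the floor and shelves are stacked with a clear vertical gap of 349 mm between each pair.

C is a four-legged stool. The seat is 291×306 mm, 32 mm thick, top at z = 424 mm. It stands on four square legs, each 32×32 mm in cross-section, from z = 0 to the seat underside, each flush with a corner of the seat. Four stretchers, 32 mm wide and 25 mm tall, connect adjacent legs with their undersides at z = 178 mm, each running between the inner faces of the legs it joins and aligned with the legs' outer faces on the other axis.

The bookshelf is against the table's +x side, with their −y faces flush. The stool is on top of the table, centred.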